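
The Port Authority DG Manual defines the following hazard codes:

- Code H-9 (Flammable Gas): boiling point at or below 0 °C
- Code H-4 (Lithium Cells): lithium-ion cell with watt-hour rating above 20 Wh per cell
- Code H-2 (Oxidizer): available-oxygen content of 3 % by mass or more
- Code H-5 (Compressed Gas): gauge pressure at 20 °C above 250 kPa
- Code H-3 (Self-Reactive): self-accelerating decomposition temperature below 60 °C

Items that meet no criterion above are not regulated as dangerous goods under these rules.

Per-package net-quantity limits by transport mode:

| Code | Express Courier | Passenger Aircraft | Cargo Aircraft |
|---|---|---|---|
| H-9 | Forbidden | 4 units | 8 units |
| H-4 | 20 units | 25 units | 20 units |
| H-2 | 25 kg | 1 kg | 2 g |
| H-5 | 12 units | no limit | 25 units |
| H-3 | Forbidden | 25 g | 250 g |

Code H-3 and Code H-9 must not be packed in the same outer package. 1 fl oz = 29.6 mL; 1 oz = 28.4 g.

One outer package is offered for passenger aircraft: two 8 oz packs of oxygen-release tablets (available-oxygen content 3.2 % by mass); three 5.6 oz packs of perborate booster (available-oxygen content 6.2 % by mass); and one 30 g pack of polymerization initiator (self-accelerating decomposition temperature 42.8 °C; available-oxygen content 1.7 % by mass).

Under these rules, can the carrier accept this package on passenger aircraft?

Available-oxygen content 3.2 % by mass meets the Code H-2 criterion (Oxidizer), so the oxygen-release tablets are Code H-2.
The perborate booster has available-oxygen content 6.2 % by mass, which is ≥ 3 % by mass, so it is Code H-2 (Oxidizer).
With self-accelerating decomposition temperature 42.8 °C (< 60 °C), the polymerization initiator falls in Code H-3.
Total Code H-2: (two 8 oz packs = 454.4 g) + (three 5.6 oz packs = 477.12 g) = 931.52 g.
That is within the Code H-2 passenger aircraft limit of 1 kg.
Code H-3 quantity: 30 g.
30 g exceeds the passenger aircraft limit of 25 g for Code H-3.
The segregation rule (Code H-3 with Code H-9) does not apply to Code H-2 with Code H-3.

No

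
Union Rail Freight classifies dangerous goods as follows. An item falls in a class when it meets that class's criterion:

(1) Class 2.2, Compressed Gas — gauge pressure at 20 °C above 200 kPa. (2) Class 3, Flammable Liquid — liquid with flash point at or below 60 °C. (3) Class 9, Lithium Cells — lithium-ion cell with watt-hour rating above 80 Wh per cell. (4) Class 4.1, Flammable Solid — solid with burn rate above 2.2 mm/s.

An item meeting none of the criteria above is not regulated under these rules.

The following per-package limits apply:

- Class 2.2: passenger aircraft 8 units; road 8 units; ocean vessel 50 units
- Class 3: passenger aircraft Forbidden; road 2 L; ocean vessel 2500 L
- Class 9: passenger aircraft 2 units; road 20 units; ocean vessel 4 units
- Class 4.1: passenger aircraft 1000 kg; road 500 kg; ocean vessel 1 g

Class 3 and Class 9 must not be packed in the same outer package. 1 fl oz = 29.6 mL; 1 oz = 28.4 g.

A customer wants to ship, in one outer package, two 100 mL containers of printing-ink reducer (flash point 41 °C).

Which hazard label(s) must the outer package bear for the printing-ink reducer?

Class 3

Flash point 41 °C meets the Class 3 criterion (Flammable Liquid), so the printing-ink reducer is Class 3.
Only the Class 3 label is required.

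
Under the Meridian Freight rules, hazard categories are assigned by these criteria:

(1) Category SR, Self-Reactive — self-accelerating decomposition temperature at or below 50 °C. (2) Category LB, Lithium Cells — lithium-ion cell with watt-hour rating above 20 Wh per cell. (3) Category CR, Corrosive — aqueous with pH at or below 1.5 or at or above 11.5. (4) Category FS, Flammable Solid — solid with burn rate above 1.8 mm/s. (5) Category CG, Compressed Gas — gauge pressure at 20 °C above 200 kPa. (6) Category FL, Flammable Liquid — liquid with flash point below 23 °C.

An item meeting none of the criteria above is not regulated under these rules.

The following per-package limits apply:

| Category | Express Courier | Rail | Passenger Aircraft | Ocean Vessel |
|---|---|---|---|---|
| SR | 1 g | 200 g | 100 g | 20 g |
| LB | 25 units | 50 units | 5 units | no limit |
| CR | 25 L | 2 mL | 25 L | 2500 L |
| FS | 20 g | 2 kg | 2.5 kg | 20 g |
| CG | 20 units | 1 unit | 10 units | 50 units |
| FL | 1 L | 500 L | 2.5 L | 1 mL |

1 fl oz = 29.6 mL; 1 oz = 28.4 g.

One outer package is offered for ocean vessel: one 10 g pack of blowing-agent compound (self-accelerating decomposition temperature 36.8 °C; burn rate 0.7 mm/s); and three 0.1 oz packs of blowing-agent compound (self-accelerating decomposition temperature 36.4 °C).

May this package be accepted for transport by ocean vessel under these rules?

Self-accelerating decomposition temperature 36.8 °C meets the Category SR criterion (Self-Reactive), so the blowing-agent compound is Category SR.
With self-accelerating decomposition temperature 36.4 °C (≤ 50 °C), the blowing-agent compound falls in Category SR.
Category SR net quantity: 10 g + (three 0.1 oz packs = 8.52 g) = 18.52 g.
That is within the Category SR ocean vessel limit of 20 g.

Yes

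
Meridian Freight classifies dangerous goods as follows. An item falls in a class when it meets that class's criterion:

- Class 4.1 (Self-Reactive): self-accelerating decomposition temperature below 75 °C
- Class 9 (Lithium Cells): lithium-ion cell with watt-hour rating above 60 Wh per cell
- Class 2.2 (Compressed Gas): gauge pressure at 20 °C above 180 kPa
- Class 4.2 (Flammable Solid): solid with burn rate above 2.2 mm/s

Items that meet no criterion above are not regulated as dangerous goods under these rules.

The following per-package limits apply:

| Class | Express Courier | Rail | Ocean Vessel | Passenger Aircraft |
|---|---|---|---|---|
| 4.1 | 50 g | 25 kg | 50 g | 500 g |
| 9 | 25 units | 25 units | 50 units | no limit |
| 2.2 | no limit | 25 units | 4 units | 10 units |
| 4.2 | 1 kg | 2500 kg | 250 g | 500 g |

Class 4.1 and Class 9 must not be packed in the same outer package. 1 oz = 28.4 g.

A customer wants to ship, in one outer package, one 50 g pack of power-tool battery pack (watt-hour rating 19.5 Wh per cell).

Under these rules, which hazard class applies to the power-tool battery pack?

watt-hour rating 19.5 Wh per cell is not above 60 Wh per cell, so Class 9 does not apply.
No criterion is met, so the item is not regulated.

Not regulated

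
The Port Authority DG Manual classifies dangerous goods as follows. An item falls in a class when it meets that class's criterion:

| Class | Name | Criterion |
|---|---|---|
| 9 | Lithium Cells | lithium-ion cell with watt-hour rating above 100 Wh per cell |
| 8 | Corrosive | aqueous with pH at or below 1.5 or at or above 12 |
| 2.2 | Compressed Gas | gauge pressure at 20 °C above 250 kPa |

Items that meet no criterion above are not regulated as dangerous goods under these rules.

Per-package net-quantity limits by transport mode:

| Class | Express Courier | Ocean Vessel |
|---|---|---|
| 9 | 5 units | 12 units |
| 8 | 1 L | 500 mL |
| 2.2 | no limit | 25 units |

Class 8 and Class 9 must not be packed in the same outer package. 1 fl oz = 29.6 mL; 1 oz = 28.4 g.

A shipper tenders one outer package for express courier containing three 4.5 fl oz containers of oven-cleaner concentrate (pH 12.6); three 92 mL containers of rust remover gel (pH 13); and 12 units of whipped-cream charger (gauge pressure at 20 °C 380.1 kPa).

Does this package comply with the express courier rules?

The oven-cleaner concentrate has pH 12.6, which is ≥ 12, so it is Class 8 (Corrosive).
With pH 13 (≥ 12), the rust remover gel falls in Class 8.
Gauge pressure at 20 °C 380.1 kPa meets the Class 2.2 criterion (Compressed Gas), so the whipped-cream charger is Class 2.2.
Total Class 8: (three 4.5 fl oz containers = 399.6 mL) + (three 92 mL containers = 276 mL) = 675.6 mL.
675.6 mL is within the express courier limit of 1 L for Class 8.
Class 2.2 quantity: 12 units.
Class 2.2 has no per-package limit by express courier.
The segregation rule (Class 8 with Class 9) does not apply to Class 8 with Class 2.2.
Every hazard class is within its express courier limit and no segregation rule is violated.

Yes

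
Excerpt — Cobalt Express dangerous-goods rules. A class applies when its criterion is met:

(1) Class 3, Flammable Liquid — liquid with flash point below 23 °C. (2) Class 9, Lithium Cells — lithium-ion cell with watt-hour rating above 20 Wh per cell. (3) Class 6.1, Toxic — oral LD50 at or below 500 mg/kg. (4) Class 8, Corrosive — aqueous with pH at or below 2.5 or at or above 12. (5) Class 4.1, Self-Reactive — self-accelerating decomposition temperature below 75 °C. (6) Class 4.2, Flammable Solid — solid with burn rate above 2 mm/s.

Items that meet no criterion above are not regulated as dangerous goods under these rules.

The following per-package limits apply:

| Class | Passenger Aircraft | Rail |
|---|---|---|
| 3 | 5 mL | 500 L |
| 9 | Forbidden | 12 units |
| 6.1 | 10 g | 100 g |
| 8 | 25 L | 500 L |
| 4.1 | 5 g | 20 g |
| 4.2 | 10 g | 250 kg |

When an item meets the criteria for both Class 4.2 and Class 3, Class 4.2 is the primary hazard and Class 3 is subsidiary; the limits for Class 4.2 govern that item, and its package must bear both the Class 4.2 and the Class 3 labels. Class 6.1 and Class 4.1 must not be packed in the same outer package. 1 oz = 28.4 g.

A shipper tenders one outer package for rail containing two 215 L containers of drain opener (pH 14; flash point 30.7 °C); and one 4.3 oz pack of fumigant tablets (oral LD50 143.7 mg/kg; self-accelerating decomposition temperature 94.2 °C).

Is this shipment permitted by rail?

pH 14 meets the Class 8 criterion (Corrosive), so the drain opener is Class 8.
The fumigant tablets have oral LD50 143.7 mg/kg, which is ≤ 500 mg/kg, so they are Class 6.1 (Toxic).
Class 6.1 quantity: one 4.3 oz pack = 122.12 g.
That exceeds the Class 6.1 rail limit of 100 g.
Class 8 quantity: two 215 L containers = 430 L.
That is within the Class 8 rail limit of 500 L.
The segregation rule (Class 6.1 with Class 4.1) does not apply to Class 6.1 with Class 8.

No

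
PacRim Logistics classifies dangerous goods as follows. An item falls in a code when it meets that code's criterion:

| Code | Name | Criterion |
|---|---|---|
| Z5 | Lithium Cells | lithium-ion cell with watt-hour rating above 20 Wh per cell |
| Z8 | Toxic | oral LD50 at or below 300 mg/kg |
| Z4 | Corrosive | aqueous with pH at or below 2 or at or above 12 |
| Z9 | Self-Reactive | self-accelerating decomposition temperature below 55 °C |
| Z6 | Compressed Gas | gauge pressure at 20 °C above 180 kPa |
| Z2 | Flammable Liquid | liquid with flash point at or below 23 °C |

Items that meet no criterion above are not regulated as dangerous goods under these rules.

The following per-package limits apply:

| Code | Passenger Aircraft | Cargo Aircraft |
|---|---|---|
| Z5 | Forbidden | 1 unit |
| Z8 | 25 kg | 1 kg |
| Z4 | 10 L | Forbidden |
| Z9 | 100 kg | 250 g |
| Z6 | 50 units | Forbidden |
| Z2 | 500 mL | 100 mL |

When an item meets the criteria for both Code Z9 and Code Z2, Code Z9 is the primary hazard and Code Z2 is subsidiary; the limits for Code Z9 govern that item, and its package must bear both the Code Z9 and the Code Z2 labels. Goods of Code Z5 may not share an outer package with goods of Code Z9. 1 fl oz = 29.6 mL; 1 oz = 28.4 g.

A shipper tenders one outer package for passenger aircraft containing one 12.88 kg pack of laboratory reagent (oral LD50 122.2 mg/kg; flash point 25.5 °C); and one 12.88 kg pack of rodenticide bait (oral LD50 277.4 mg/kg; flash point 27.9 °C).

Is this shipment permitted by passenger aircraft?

No

Laboratory reagent: oral LD50 122.2 mg/kg ≤ 300 mg/kg → Code Z8 (Toxic).
Oral LD50 277.4 mg/kg meets the Code Z8 criterion (Toxic), so the rodenticide bait is Code Z8.
Total Code Z8: 12.88 kg + 12.88 kg = 25.76 kg.
That exceeds the Code Z8 passenger aircraft limit of 25 kg.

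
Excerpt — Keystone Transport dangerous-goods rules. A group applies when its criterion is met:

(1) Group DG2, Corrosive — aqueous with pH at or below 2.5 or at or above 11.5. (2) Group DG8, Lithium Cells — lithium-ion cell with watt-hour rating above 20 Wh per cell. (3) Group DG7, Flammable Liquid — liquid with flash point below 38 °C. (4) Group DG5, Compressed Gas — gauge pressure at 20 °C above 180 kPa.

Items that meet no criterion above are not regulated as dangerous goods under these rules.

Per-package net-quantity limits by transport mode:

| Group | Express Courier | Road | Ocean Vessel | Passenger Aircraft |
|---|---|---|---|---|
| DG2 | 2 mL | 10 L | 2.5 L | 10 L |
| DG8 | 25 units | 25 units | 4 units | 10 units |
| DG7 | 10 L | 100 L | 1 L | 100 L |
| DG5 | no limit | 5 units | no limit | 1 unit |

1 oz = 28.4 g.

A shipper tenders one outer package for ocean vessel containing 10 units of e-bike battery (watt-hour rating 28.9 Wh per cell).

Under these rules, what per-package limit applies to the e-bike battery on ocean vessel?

4 units

The e-bike battery has watt-hour rating 28.9 Wh per cell, which is > 20 Wh per cell, so it is Group DG8 (Lithium Cells).
The ocean vessel limit for Group DG8 is 4 units.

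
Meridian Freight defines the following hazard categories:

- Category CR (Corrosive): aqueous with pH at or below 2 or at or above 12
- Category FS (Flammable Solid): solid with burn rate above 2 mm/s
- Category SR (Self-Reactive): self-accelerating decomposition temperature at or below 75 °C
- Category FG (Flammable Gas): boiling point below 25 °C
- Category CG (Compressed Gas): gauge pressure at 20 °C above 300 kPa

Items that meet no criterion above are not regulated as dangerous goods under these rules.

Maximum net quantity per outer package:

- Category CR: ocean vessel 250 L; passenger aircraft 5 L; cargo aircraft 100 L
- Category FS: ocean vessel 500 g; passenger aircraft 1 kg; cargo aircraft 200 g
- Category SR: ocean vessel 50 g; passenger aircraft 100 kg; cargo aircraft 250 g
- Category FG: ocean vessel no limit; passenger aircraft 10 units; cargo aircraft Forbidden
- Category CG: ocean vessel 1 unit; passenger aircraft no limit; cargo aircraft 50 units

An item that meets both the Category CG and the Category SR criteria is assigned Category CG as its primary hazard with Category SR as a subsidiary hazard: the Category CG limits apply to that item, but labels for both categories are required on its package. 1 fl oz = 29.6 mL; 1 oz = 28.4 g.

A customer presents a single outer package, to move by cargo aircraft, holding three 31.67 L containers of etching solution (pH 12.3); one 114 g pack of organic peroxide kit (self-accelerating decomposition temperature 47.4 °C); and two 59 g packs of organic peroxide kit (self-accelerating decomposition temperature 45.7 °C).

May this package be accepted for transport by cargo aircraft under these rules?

Yes

The etching solution has pH 12.3, which is ≥ 12, so it is Category CR (Corrosive).
With self-accelerating decomposition temperature 47.4 °C (≤ 75 °C), the organic peroxide kit falls in Category SR.
Organic peroxide kit: self-accelerating decomposition temperature 45.7 °C ≤ 75 °C → Category SR (Self-Reactive).
Total Category SR: 114 g + (two 59 g packs = 118 g) = 232 g.
232 g is within the cargo aircraft limit of 250 g for Category SR.
Category CR quantity: three 31.67 L containers = 95.01 L.
95.01 L is within the cargo aircraft limit of 100 L for Category CR.
Every hazard category is within its cargo aircraft limit and no segregation rule is violated.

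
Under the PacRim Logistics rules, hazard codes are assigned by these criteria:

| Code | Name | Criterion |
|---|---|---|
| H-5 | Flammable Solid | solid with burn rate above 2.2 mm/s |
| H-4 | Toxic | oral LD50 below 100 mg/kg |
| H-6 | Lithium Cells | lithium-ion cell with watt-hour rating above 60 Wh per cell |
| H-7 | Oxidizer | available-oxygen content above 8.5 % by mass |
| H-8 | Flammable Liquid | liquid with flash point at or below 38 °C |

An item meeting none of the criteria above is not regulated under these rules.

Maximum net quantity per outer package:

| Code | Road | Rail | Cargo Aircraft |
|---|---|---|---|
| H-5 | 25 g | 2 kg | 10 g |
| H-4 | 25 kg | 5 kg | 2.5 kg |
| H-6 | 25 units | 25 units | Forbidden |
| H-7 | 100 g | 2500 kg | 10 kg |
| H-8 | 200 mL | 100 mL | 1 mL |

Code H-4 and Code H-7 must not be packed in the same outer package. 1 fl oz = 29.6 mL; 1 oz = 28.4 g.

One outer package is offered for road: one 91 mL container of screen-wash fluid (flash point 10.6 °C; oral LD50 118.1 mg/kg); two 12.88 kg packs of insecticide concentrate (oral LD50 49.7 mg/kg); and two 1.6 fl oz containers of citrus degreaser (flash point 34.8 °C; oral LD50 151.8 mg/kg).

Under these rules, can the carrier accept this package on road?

No

With flash point 10.6 °C (≤ 38 °C), the screen-wash fluid falls in Code H-8.
Oral LD50 49.7 mg/kg meets the Code H-4 criterion (Toxic), so the insecticide concentrate is Code H-4.
Citrus degreaser: flash point 34.8 °C ≤ 38 °C → Code H-8 (Flammable Liquid).
Total Code H-8: 91 mL + (two 1.6 fl oz containers = 94.72 mL) = 185.72 mL.
That is within the Code H-8 road limit of 200 mL.
Code H-4 quantity: two 12.88 kg packs = 25.76 kg.
25.76 kg exceeds the road limit of 25 kg for Code H-4.
The segregation rule (Code H-4 with Code H-7) does not apply to Code H-8 with Code H-4.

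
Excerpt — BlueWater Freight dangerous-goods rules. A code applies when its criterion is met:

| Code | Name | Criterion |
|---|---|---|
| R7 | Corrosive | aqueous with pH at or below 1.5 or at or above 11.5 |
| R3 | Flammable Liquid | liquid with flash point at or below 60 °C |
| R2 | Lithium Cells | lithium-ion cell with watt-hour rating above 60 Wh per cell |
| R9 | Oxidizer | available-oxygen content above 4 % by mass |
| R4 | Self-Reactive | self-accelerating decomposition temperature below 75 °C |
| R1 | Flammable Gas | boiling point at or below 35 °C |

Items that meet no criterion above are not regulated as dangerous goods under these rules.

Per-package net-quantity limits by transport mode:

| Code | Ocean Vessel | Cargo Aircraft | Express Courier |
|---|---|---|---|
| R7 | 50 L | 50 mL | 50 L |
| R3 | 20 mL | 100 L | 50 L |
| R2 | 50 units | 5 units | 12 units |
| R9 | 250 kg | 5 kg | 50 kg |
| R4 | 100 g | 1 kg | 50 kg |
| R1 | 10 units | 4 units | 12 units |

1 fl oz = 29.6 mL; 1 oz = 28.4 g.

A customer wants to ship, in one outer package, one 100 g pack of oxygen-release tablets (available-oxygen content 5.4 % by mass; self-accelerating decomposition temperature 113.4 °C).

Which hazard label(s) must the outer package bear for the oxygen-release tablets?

Code R9

Available-oxygen content 5.4 % by mass meets the Code R9 criterion (Oxidizer), so the oxygen-release tablets are Code R9.
Only the Code R9 label is required.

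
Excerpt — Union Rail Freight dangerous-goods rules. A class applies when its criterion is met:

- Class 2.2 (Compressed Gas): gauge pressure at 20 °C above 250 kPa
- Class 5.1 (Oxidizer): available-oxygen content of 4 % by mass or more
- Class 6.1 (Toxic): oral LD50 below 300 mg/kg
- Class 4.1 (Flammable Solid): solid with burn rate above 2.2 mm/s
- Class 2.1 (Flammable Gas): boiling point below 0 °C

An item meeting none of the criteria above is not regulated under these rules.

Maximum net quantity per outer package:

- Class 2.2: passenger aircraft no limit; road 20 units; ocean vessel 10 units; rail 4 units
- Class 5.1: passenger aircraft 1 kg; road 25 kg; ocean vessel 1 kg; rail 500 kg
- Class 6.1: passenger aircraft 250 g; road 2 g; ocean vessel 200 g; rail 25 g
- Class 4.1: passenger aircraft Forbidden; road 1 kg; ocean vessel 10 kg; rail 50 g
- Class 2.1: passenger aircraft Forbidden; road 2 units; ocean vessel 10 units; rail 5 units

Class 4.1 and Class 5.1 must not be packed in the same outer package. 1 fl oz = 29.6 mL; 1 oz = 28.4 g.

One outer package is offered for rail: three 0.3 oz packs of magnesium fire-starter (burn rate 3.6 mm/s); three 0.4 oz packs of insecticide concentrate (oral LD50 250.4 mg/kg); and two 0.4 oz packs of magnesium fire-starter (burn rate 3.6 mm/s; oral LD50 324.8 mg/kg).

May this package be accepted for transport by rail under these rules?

No

Magnesium fire-starter: burn rate 3.6 mm/s > 2.2 mm/s → Class 4.1 (Flammable Solid).
Insecticide concentrate: oral LD50 250.4 mg/kg < 300 mg/kg → Class 6.1 (Toxic).
Burn rate 3.6 mm/s meets the Class 4.1 criterion (Flammable Solid), so the magnesium fire-starter is Class 4.1.
Total Class 4.1: (three 0.3 oz packs = 25.56 g) + (two 0.4 oz packs = 22.72 g) = 48.28 g.
That is within the Class 4.1 rail limit of 50 g.
Class 6.1 quantity: three 0.4 oz packs = 34.08 g.
34.08 g > 25 g (rail limit, Class 6.1) — over the limit.
The segregation rule (Class 4.1 with Class 5.1) does not apply to Class 4.1 with Class 6.1.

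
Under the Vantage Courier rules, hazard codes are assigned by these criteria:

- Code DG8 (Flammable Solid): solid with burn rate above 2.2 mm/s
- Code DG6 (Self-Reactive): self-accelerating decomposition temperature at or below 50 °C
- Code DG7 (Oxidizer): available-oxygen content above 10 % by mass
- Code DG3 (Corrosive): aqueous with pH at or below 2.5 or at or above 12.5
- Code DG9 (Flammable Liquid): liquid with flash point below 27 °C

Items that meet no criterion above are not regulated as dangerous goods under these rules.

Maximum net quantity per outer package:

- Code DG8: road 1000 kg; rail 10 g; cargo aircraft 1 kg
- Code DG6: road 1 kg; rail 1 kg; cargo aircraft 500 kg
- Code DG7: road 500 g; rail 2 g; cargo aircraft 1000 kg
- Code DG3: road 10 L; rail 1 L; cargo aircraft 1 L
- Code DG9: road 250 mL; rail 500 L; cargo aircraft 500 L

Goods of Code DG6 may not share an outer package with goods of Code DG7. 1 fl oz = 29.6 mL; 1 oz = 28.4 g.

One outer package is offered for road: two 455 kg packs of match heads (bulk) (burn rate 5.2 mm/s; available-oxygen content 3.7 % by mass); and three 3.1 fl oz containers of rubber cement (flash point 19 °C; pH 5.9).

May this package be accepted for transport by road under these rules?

No

With burn rate 5.2 mm/s (> 2.2 mm/s), the match heads (bulk) fall in Code DG8.
Flash point 19 °C meets the Code DG9 criterion (Flammable Liquid), so the rubber cement is Code DG9.
Code DG9 quantity: three 3.1 fl oz containers = 275.28 mL.
275.28 mL > 250 mL (road limit, Code DG9) — over the limit.
Code DG8 quantity: two 455 kg packs = 910 kg.
910 kg is within the road limit of 1000 kg for Code DG8.
The segregation rule (Code DG6 with Code DG7) does not apply to Code DG9 with Code DG8.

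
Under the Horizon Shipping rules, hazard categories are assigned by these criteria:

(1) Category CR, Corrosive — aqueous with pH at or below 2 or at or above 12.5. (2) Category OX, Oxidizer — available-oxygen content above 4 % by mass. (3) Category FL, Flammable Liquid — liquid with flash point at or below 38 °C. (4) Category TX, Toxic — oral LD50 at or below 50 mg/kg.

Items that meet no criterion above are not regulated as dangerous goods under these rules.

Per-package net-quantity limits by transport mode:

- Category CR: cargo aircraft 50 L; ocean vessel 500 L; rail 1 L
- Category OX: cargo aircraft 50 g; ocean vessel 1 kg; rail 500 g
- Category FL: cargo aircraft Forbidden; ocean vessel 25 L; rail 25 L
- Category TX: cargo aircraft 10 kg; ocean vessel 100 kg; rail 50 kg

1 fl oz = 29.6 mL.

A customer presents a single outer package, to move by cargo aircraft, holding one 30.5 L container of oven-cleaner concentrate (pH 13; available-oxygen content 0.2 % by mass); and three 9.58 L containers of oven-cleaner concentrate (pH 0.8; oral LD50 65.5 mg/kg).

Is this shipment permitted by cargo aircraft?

pH 13 meets the Category CR criterion (Corrosive), so the oven-cleaner concentrate is Category CR.
pH 0.8 meets the Category CR criterion (Corrosive), so the oven-cleaner concentrate is Category CR.
Total Category CR: 30.5 L + (three 9.58 L containers = 28.74 L) = 59.24 L.
59.24 L > 50 L (cargo aircraft limit, Category CR) — over the limit.

No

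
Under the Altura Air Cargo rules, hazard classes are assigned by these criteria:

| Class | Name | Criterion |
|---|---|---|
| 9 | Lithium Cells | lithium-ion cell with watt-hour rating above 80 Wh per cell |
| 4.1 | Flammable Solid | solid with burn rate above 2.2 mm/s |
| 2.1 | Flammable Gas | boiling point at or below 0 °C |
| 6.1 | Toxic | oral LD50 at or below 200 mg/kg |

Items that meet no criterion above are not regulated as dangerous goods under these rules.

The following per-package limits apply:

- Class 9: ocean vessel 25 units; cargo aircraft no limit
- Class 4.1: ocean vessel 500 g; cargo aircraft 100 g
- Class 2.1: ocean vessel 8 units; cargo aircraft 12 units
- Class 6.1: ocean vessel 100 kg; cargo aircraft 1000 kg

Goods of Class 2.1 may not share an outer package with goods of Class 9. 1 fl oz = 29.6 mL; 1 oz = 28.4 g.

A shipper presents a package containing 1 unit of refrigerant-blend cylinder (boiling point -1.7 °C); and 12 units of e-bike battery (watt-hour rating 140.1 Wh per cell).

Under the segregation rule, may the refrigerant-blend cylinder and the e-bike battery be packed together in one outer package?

No

With boiling point -1.7 °C (≤ 0 °C), the refrigerant-blend cylinder falls in Class 2.1.
E-bike battery: watt-hour rating 140.1 Wh per cell > 80 Wh per cell → Class 9 (Lithium Cells).
Class 2.1 and Class 9 may not share an outer package.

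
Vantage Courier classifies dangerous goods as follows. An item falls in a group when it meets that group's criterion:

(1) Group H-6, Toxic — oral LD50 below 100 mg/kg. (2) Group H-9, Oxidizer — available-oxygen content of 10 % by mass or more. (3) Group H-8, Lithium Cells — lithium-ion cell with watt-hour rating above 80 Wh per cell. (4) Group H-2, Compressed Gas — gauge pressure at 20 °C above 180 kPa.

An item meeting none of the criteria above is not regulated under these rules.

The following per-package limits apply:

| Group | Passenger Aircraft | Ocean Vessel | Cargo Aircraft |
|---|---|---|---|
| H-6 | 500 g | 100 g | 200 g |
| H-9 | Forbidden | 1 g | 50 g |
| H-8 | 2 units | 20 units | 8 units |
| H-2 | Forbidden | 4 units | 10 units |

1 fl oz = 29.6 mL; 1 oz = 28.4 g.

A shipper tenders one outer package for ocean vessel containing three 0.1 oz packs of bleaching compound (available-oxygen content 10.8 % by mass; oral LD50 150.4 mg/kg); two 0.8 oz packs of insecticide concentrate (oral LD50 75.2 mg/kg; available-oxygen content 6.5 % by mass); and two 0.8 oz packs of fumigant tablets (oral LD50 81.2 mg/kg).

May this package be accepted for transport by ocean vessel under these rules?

No

Bleaching compound: available-oxygen content 10.8 % by mass ≥ 10 % by mass → Group H-9 (Oxidizer).
Oral LD50 75.2 mg/kg meets the Group H-6 criterion (Toxic), so the insecticide concentrate is Group H-6.
Fumigant tablets: oral LD50 81.2 mg/kg < 100 mg/kg → Group H-6 (Toxic).
Group H-9 quantity: three 0.1 oz packs = 8.52 g.
8.52 g exceeds the ocean vessel limit of 1 g for Group H-9.
Group H-6 net quantity: (two 0.8 oz packs = 45.44 g) + (two 0.8 oz packs = 45.44 g) = 90.88 g.
90.88 g ≤ 100 g (ocean vessel limit, Group H-6) — within limit.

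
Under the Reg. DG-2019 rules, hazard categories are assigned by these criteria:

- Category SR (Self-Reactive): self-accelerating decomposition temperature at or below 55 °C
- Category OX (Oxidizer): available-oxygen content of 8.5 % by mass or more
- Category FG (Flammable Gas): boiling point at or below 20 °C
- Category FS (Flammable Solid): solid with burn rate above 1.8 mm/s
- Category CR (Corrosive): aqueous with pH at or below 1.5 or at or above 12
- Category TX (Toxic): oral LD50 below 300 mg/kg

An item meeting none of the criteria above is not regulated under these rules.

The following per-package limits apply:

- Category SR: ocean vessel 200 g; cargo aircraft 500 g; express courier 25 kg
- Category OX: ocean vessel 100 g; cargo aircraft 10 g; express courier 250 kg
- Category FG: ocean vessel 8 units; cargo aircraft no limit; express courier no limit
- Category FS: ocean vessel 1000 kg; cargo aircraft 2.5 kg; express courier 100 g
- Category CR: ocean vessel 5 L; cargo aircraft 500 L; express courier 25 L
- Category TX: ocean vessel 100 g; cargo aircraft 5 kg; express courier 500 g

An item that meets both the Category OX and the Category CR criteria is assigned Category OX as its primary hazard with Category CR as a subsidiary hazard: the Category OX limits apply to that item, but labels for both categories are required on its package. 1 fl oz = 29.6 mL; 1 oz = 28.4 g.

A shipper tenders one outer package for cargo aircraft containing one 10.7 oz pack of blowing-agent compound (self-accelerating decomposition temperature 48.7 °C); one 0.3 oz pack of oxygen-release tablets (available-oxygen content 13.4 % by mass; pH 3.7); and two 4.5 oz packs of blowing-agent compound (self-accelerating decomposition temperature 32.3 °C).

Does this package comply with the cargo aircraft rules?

No

The blowing-agent compound has self-accelerating decomposition temperature 48.7 °C, which is ≤ 55 °C, so it is Category SR (Self-Reactive).
Oxygen-release tablets: available-oxygen content 13.4 % by mass ≥ 8.5 % by mass → Category OX (Oxidizer).
Blowing-agent compound: self-accelerating decomposition temperature 32.3 °C ≤ 55 °C → Category SR (Self-Reactive).
Category SR net quantity: (one 10.7 oz pack = 303.88 g) + (two 4.5 oz packs = 255.6 g) = 559.48 g.
559.48 g exceeds the cargo aircraft limit of 500 g for Category SR.
Category OX quantity: one 0.3 oz pack = 8.52 g.
8.52 g is within the cargo aircraft limit of 10 g for Category OX.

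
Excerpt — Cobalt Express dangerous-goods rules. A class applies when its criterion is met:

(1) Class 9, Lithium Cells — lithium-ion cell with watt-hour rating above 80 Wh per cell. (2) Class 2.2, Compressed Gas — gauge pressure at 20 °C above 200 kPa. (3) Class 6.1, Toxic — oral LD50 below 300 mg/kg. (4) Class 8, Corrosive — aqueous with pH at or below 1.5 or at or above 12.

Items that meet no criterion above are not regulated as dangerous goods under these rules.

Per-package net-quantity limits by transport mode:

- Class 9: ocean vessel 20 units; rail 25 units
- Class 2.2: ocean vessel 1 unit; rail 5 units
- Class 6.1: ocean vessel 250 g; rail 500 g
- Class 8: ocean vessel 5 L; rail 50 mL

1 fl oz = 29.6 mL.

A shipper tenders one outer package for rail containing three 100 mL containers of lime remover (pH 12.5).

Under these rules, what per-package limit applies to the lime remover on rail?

50 mL

Lime remover: pH 12.5 ≥ 12 → Class 8 (Corrosive).
The rail limit for Class 8 is 50 mL.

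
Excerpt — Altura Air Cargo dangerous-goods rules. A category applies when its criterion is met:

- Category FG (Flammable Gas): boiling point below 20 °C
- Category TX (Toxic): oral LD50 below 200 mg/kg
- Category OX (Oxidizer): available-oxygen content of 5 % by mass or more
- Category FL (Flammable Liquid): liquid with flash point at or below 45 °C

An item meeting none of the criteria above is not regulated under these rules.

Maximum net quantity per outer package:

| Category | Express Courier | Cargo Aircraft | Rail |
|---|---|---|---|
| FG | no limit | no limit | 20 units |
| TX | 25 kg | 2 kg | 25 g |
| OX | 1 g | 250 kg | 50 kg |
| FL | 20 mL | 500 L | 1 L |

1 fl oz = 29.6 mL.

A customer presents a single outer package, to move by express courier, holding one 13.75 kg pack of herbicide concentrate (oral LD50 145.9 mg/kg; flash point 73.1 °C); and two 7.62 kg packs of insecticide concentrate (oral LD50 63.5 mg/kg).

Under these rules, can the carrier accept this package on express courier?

No

Oral LD50 145.9 mg/kg meets the Category TX criterion (Toxic), so the herbicide concentrate is Category TX.
With oral LD50 63.5 mg/kg (< 200 mg/kg), the insecticide concentrate falls in Category TX.
Category TX net quantity: 13.75 kg + (two 7.62 kg packs = 15.24 kg) = 28.99 kg.
That exceeds the Category TX express courier limit of 25 kg.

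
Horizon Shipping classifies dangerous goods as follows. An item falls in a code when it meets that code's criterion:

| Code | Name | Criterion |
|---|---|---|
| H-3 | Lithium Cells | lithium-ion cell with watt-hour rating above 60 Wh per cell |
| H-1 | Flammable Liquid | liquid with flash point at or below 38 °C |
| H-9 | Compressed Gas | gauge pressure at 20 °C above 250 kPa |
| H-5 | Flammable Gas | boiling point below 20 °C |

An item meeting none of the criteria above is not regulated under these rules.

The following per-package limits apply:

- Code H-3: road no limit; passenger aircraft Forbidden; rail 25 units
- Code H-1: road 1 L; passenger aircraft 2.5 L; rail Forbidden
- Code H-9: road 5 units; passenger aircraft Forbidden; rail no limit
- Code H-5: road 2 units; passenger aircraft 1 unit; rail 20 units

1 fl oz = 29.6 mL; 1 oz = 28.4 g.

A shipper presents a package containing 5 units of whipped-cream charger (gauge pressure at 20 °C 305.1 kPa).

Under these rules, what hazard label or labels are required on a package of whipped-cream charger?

Code H-9

Whipped-cream charger: gauge pressure at 20 °C 305.1 kPa > 250 kPa → Code H-9 (Compressed Gas).
Only the Code H-9 label is required.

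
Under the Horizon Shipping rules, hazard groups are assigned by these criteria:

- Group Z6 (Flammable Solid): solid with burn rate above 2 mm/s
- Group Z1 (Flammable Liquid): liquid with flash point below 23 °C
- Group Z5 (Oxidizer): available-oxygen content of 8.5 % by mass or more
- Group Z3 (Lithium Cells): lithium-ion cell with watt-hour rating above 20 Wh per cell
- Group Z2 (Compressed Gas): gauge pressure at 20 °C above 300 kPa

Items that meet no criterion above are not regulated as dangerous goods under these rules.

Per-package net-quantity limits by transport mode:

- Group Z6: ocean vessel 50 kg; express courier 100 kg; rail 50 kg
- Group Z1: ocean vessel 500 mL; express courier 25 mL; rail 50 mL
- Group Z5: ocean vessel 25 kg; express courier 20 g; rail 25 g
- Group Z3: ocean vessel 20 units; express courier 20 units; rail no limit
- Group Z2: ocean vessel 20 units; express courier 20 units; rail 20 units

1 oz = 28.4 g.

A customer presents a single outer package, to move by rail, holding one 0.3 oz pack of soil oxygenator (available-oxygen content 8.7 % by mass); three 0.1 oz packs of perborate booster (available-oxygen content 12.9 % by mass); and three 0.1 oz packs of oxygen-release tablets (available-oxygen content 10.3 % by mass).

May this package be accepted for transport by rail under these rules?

Soil oxygenator: available-oxygen content 8.7 % by mass ≥ 8.5 % by mass → Group Z5 (Oxidizer).
The perborate booster has available-oxygen content 12.9 % by mass, which is ≥ 8.5 % by mass, so it is Group Z5 (Oxidizer).
Available-oxygen content 10.3 % by mass meets the Group Z5 criterion (Oxidizer), so the oxygen-release tablets are Group Z5.
Total Group Z5: (one 0.3 oz pack = 8.52 g) + (three 0.1 oz packs = 8.52 g) + (three 0.1 oz packs = 8.52 g) = 25.56 g.
25.56 g exceeds the rail limit of 25 g for Group Z5.

No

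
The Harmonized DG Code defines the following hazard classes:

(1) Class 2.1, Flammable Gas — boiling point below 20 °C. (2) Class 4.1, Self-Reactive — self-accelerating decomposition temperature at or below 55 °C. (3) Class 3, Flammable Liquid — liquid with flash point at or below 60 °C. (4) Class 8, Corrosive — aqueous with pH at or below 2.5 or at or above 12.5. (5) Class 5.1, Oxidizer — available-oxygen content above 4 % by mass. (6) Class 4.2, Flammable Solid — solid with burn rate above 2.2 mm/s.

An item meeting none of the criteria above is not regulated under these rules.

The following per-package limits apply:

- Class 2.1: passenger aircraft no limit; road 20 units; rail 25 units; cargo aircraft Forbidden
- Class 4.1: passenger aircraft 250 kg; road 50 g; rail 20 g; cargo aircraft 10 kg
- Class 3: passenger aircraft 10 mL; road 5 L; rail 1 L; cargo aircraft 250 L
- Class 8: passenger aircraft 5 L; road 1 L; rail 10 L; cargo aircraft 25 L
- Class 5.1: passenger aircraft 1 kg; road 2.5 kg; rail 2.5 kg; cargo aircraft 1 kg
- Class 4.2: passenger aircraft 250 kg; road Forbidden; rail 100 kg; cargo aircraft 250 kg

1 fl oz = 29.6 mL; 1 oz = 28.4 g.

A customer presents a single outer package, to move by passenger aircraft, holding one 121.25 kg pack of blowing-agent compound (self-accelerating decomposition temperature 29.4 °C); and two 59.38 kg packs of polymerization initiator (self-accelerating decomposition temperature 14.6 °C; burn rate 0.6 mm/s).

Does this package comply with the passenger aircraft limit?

With self-accelerating decomposition temperature 29.4 °C (≤ 55 °C), the blowing-agent compound falls in Class 4.1.
Polymerization initiator: self-accelerating decomposition temperature 14.6 °C ≤ 55 °C → Class 4.1 (Self-Reactive).
Class 4.1 net quantity: 121.25 kg + (two 59.38 kg packs = 118.76 kg) = 240.01 kg.
240.01 kg is within the passenger aircraft limit of 250 kg for Class 4.1.

Yes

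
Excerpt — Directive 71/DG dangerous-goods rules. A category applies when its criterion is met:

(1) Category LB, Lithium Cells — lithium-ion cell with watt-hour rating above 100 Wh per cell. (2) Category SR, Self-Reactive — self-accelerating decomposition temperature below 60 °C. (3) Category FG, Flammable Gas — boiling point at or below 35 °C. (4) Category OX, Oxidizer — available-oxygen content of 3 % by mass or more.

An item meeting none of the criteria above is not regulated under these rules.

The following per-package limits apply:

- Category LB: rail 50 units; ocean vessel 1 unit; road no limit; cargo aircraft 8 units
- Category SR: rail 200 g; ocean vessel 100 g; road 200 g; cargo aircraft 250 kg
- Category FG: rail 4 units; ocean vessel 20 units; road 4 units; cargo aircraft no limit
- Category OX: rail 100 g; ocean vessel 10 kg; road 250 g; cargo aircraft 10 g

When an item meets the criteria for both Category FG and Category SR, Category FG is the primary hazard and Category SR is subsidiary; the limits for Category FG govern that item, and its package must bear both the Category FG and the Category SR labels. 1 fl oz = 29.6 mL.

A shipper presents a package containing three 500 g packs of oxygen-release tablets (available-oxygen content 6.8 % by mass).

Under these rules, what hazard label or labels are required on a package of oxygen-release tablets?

Category OX

Oxygen-release tablets: available-oxygen content 6.8 % by mass ≥ 3 % by mass → Category OX (Oxidizer).
Only the Category OX label is required.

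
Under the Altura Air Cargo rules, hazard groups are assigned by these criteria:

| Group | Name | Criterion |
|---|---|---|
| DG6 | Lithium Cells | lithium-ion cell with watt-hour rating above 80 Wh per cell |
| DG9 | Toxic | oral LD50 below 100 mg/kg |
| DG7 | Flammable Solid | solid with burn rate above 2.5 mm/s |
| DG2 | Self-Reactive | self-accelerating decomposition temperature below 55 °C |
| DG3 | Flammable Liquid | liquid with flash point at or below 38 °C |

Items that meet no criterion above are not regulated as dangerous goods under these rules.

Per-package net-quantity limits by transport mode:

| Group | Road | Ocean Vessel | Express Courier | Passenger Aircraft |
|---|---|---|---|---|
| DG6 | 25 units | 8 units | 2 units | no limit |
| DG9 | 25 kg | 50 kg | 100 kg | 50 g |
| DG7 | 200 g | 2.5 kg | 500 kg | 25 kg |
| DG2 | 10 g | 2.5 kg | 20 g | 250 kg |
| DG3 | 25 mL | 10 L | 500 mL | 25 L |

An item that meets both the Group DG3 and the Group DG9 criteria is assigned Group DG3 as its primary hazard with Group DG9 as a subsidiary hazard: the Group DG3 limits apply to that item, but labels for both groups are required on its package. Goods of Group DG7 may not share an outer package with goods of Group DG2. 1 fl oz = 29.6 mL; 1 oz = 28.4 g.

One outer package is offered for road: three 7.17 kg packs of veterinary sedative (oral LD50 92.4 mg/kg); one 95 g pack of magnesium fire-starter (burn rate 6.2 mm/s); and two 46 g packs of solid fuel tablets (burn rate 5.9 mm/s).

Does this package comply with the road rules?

The veterinary sedative has oral LD50 92.4 mg/kg, which is < 100 mg/kg, so it is Group DG9 (Toxic).
Magnesium fire-starter: burn rate 6.2 mm/s > 2.5 mm/s → Group DG7 (Flammable Solid).
Solid fuel tablets: burn rate 5.9 mm/s > 2.5 mm/s → Group DG7 (Flammable Solid).
Total Group DG7: 95 g + (two 46 g packs = 92 g) = 187 g.
That is within the Group DG7 road limit of 200 g.
Group DG9 quantity: three 7.17 kg packs = 21.51 kg.
21.51 kg ≤ 25 kg (road limit, Group DG9) — within limit.
The segregation rule (Group DG7 with Group DG2) does not apply to Group DG7 with Group DG9.
Every hazard group is within its road limit and no segregation rule is violated.

Yes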